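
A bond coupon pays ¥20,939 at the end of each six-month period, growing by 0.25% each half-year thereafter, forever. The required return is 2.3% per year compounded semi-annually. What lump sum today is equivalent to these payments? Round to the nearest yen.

Periodic rate r = 0.023/2 per half-year.
Growing perpetuity (Gordon): PV = PMT₁ / (r − g) = 20,939 / (r − 0.0025) = ¥2,326,556.

¥2,326,556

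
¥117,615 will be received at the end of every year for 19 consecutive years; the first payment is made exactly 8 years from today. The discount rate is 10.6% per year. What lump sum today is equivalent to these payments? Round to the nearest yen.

¥467,293

Ordinary annuity of 19 payments, first payment at period 8.
Periodic rate r = 0.106 per year.
The ordinary-annuity PV formula values the stream one period before the first payment (period 7); discount that back 7 periods:
PV₀ = 117,615 × [1 − (1+r)^−19] / r × (1+r)^−7 = ¥467,293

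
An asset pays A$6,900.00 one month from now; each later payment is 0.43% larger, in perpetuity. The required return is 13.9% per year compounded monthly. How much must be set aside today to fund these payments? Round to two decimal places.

Periodic rate r = 0.139/12 per month.
Growing perpetuity (Gordon): PV = PMT₁ / (r − g) = 6,900 / (r − 0.0043) = A$947,368.42.

A$947,368.42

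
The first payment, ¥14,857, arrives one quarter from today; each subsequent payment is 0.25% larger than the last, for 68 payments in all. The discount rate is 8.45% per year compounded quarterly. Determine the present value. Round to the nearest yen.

Periodic rate r = 0.0845/4 per quarter; n is counted in quarters.
Growing ordinary annuity: PV = PMT₁ × [1 − ((1+g)/(1+r))^n] / (r − g) = 14,857 × [1 − ((1+0.0025)/(1+r))^68] / (r − 0.0025) = ¥569,548.

¥569,548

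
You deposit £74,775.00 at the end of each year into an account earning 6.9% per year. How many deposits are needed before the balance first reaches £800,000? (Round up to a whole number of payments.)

Periodic rate r = 0.069 per year.
Ordinary annuity FV: 800,000 = 74,775 × [((1+r)^n − 1)/r].
(1+r)^n = 1 + 800,000 × r / 74,775, so n = ln(1 + 800,000·r/74,775) / ln(1+r) = 8.29.
Round up to a whole number of payments: n = 9.

9 payments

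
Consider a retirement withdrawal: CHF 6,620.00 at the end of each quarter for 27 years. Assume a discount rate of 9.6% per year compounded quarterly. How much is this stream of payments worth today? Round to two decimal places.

CHF 254,539.62

This is an ordinary annuity: 108 payments of CHF 6,620.00 at the end of each quarter.
Periodic rate r = 0.096/4 per quarter; n is counted in quarters.
PV = PMT × [(1 − (1+r)^−n)/r] = 6,620 × [1 − (1+r)^−108] / r = CHF 254,539.62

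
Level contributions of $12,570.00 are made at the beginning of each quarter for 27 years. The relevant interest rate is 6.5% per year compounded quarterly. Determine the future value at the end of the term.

$3,696,623.79

This is an annuity due: 108 deposits of $12,570.00 at the beginning of each quarter.
Periodic rate r = 0.065/4 per quarter; n is counted in quarters.
FV = PMT × [((1+r)^n − 1)/r] × (1+r) = 12,570 × [(1+r)^108 − 1] / r × (1+r) = $3,696,623.79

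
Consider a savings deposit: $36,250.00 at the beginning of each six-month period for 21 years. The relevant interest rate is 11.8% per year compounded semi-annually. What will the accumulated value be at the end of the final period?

This is an annuity due: 42 deposits of $36,250.00 at the beginning of each six-month period.
Periodic rate r = 0.118/2 per half-year; n is counted in half-years.
FV = PMT × [((1+r)^n − 1)/r] × (1+r) = 36,250 × [(1+r)^42 − 1] / r × (1+r) = $6,576,746.42

$6,576,746.42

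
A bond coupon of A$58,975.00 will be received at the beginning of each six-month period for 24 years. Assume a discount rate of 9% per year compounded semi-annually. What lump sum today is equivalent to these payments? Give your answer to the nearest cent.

This is an annuity due: 48 payments of A$58,975.00 at the beginning of each six-month period.
Periodic rate r = 0.09/2 per half-year; n is counted in half-years.
PV = PMT × [(1 − (1+r)^−n)/r] × (1+r) = 58,975 × [1 − (1+r)^−48] / r × (1+r) = A$1,203,957.45

A$1,203,957.45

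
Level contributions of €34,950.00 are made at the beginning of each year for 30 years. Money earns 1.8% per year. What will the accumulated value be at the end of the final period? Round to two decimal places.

This is an annuity due: 30 deposits of €34,950.00 at the beginning of each year.
Periodic rate r = 0.018 per year.
FV = PMT × [((1+r)^n − 1)/r] × (1+r) = 34,950 × [(1+r)^30 − 1] / r × (1+r) = €1,399,020.76

€1,399,020.76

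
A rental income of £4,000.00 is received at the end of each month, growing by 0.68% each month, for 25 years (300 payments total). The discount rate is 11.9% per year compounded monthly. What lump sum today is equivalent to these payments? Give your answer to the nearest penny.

Periodic rate r = 0.119/12 per month; n is counted in months.
Growing ordinary annuity: PV = PMT₁ × [1 − ((1+g)/(1+r))^n] / (r − g) = 4,000 × [1 − ((1+0.0068)/(1+r))^300] / (r − 0.0068) = £775,649.15.

£775,649.15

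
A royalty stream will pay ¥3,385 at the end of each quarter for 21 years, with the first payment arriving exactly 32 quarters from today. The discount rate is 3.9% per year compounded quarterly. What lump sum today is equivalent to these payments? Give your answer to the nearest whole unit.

¥143,243

Ordinary annuity of 84 payments, first payment at period 32.
Periodic rate r = 0.039/4 per quarter; n is counted in quarters.
The ordinary-annuity PV formula values the stream one period before the first payment (period 31); discount that back 31 periods:
PV₀ = 3,385 × [1 − (1+r)^−84] / r × (1+r)^−31 = ¥143,243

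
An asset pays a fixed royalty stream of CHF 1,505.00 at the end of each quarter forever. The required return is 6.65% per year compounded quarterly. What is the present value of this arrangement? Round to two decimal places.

Periodic rate r = 0.0665/4 per quarter.
Level perpetuity: PV = PMT / r = 1,505 / (0.0665/4) = CHF 90,526.32.

CHF 90,526.32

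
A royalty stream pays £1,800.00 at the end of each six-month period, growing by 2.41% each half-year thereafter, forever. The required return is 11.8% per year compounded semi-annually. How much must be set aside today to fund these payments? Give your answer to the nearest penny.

£51,575.93

Periodic rate r = 0.118/2 per half-year.
Growing perpetuity (Gordon): PV = PMT₁ / (r − g) = 1,800 / (r − 0.0241) = £51,575.93.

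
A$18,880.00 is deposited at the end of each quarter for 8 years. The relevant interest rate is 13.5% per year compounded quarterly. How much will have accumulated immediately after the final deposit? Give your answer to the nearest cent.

A$1,058,765.53

This is an ordinary annuity: 32 deposits of A$18,880.00 at the end of each quarter.
Periodic rate r = 0.135/4 per quarter; n is counted in quarters.
FV = PMT × [((1+r)^n − 1)/r] = 18,880 × [(1+r)^32 − 1] / r = A$1,058,765.53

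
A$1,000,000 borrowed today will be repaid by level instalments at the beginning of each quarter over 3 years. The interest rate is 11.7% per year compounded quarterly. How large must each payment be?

Level annuity due; solve PV = PMT × [(1 − (1+r)^−n)/r] × (1+r) for PMT.
Periodic rate r = 0.117/4 per quarter; n is counted in quarters.
With n = 12: PMT = 1,000,000 / ([(1 − (1+r)^−n)/r] × (1+r)) = A$97,170.60

A$97,170.60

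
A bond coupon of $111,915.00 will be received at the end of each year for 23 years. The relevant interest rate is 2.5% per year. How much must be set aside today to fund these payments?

$1,939,723.14

This is an ordinary annuity: 23 payments of $111,915.00 at the end of each year.
Periodic rate r = 0.025 per year.
PV = PMT × [(1 − (1+r)^−n)/r] = 111,915 × [1 − (1+r)^−23] / r = $1,939,723.14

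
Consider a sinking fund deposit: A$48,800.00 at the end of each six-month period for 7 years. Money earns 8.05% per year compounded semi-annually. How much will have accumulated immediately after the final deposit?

This is an ordinary annuity: 14 deposits of A$48,800.00 at the end of each six-month period.
Periodic rate r = 0.0805/2 per half-year; n is counted in half-years.
FV = PMT × [((1+r)^n − 1)/r] = 48,800 × [(1+r)^14 − 1] / r = A$894,177.64

A$894,177.64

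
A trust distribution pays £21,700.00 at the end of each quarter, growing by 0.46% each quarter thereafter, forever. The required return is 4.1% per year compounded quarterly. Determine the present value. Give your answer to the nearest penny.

Periodic rate r = 0.041/4 per quarter.
Growing perpetuity (Gordon): PV = PMT₁ / (r − g) = 21,700 / (r − 0.0046) = £3,840,707.96.

£3,840,707.96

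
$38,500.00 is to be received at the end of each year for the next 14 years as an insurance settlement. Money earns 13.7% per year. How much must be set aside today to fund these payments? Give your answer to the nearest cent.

$234,453.25

This is an ordinary annuity: 14 payments of $38,500.00 at the end of each year.
Periodic rate r = 0.137 per year.
PV = PMT × [(1 − (1+r)^−n)/r] = 38,500 × [1 − (1+r)^−14] / r = $234,453.25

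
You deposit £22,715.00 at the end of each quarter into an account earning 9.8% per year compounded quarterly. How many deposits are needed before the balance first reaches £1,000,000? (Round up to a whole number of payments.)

31 payments

Periodic rate r = 0.098/4 per quarter; n is counted in quarters.
Ordinary annuity FV: 1,000,000 = 22,715 × [((1+r)^n − 1)/r].
(1+r)^n = 1 + 1,000,000 × r / 22,715, so n = ln(1 + 1,000,000·r/22,715) / ln(1+r) = 30.23.
Round up to a whole number of payments: n = 31.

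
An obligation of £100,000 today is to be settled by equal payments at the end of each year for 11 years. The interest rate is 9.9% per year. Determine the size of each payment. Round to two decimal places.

£15,325.51

Level ordinary annuity; solve PV = PMT × [(1 − (1+r)^−n)/r] for PMT.
Periodic rate r = 0.099 per year.
With n = 11: PMT = 100,000 / ([(1 − (1+r)^−n)/r]) = £15,325.51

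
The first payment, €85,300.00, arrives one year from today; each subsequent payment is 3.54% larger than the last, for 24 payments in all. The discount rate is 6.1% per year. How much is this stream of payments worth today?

Periodic rate r = 0.061 per year.
Growing ordinary annuity: PV = PMT₁ × [1 − ((1+g)/(1+r))^n] / (r − g) = 85,300 × [1 − ((1+0.0354)/(1+r))^24] / (r − 0.0354) = €1,477,920.35.

€1,477,920.35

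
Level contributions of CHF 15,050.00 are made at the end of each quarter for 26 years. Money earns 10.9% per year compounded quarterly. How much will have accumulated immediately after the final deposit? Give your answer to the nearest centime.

CHF 8,494,393.87

This is an ordinary annuity: 104 deposits of CHF 15,050.00 at the end of each quarter.
Periodic rate r = 0.109/4 per quarter; n is counted in quarters.
FV = PMT × [((1+r)^n − 1)/r] = 15,050 × [(1+r)^104 − 1] / r = CHF 8,494,393.87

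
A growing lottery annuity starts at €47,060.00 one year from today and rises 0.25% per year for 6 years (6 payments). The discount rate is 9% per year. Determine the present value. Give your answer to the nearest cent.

Periodic rate r = 0.09 per year.
Growing ordinary annuity: PV = PMT₁ × [1 − ((1+g)/(1+r))^n] / (r − g) = 47,060 × [1 − ((1+0.0025)/(1+r))^6] / (r − 0.0025) = €212,298.46.

€212,298.46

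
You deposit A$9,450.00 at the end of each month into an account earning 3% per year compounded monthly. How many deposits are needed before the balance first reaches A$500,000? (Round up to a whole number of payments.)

50 payments

Periodic rate r = 0.03/12 per month; n is counted in months.
Ordinary annuity FV: 500,000 = 9,450 × [((1+r)^n − 1)/r].
(1+r)^n = 1 + 500,000 × r / 9,450, so n = ln(1 + 500,000·r/9,450) / ln(1+r) = 49.75.
Round up to a whole number of payments: n = 50.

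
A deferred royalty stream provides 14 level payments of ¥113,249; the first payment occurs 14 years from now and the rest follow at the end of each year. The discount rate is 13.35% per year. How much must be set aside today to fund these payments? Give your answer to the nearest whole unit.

¥137,584

Ordinary annuity of 14 payments, first payment at period 14.
Periodic rate r = 0.1335 per year.
The ordinary-annuity PV formula values the stream one period before the first payment (period 13); discount that back 13 periods:
PV₀ = 113,249 × [1 − (1+r)^−14] / r × (1+r)^−13 = ¥137,584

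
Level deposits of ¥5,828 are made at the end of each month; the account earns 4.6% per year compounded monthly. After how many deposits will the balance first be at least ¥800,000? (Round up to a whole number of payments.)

Periodic rate r = 0.046/12 per month; n is counted in months.
Ordinary annuity FV: 800,000 = 5,828 × [((1+r)^n − 1)/r].
(1+r)^n = 1 + 800,000 × r / 5,828, so n = ln(1 + 800,000·r/5,828) / ln(1+r) = 110.50.
Round up to a whole number of payments: n = 111.

111 payments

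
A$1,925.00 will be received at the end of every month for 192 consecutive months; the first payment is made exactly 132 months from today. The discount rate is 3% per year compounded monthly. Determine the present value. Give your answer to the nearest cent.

Ordinary annuity of 192 payments, first payment at period 132.
Periodic rate r = 0.03/12 per month; n is counted in months.
The ordinary-annuity PV formula values the stream one period before the first payment (period 131); discount that back 131 periods:
PV₀ = 1,925 × [1 − (1+r)^−192] / r × (1+r)^−131 = A$211,439.44

A$211,439.44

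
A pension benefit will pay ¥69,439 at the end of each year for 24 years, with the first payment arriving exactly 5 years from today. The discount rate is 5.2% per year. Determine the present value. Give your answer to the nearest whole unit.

Ordinary annuity of 24 payments, first payment at period 5.
Periodic rate r = 0.052 per year.
The ordinary-annuity PV formula values the stream one period before the first payment (period 4); discount that back 4 periods:
PV₀ = 69,439 × [1 − (1+r)^−24] / r × (1+r)^−4 = ¥767,310

¥767,310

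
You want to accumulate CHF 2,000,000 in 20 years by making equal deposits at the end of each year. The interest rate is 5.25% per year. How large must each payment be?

Level ordinary annuity; solve FV = PMT × [((1+r)^n − 1)/r] for PMT.
Periodic rate r = 0.0525 per year.
With n = 20: PMT = 2,000,000 / ([((1+r)^n − 1)/r]) = CHF 58,904.57

CHF 58,904.57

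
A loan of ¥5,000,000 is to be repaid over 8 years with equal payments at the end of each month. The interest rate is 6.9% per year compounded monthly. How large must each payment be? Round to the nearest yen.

Level ordinary annuity; solve PV = PMT × [(1 − (1+r)^−n)/r] for PMT.
Periodic rate r = 0.069/12 per month; n is counted in months.
With n = 96: PMT = 5,000,000 / ([(1 − (1+r)^−n)/r]) = ¥67,920

¥67,920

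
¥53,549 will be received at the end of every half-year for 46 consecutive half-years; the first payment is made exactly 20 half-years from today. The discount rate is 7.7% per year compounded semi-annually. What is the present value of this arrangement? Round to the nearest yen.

Ordinary annuity of 46 payments, first payment at period 20.
Periodic rate r = 0.077/2 per half-year; n is counted in half-years.
The ordinary-annuity PV formula values the stream one period before the first payment (period 19); discount that back 19 periods:
PV₀ = 53,549 × [1 − (1+r)^−46] / r × (1+r)^−19 = ¥559,164

¥559,164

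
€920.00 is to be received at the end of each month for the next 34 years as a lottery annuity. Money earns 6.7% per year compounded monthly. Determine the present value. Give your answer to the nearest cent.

This is an ordinary annuity: 408 payments of €920.00 at the end of each month.
Periodic rate r = 0.067/12 per month; n is counted in months.
PV = PMT × [(1 − (1+r)^−n)/r] = 920 × [1 − (1+r)^−408] / r = €147,781.05

€147,781.05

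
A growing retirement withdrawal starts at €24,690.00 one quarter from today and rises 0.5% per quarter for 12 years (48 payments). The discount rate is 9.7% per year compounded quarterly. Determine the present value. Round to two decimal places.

€766,686.58

Periodic rate r = 0.097/4 per quarter; n is counted in quarters.
Growing ordinary annuity: PV = PMT₁ × [1 − ((1+g)/(1+r))^n] / (r − g) = 24,690 × [1 − ((1+0.005)/(1+r))^48] / (r − 0.005) = €766,686.58.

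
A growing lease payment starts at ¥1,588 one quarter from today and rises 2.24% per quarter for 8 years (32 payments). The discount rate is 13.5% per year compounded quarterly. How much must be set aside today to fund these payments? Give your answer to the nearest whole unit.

¥41,641

Periodic rate r = 0.135/4 per quarter; n is counted in quarters.
Growing ordinary annuity: PV = PMT₁ × [1 − ((1+g)/(1+r))^n] / (r − g) = 1,588 × [1 − ((1+0.0224)/(1+r))^32] / (r − 0.0224) = ¥41,641.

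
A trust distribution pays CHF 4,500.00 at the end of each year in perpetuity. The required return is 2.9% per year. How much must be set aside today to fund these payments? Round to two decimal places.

CHF 155,172.41

Periodic rate r = 0.029 per year.
Level perpetuity: PV = PMT / r = 4,500 / (0.029) = CHF 155,172.41.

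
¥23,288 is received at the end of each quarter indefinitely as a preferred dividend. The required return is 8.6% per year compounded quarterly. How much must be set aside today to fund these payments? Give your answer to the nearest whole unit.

¥1,083,163

Periodic rate r = 0.086/4 per quarter.
Level perpetuity: PV = PMT / r = 23,288 / (0.086/4) = ¥1,083,163.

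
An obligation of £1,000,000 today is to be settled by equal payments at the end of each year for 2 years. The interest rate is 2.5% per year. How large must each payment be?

Level ordinary annuity; solve PV = PMT × [(1 − (1+r)^−n)/r] for PMT.
Periodic rate r = 0.025 per year.
With n = 2: PMT = 1,000,000 / ([(1 − (1+r)^−n)/r]) = £518,827.16

£518,827.16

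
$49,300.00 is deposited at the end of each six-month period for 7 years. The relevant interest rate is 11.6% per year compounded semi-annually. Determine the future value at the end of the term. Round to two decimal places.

This is an ordinary annuity: 14 deposits of $49,300.00 at the end of each six-month period.
Periodic rate r = 0.116/2 per half-year; n is counted in half-years.
FV = PMT × [((1+r)^n − 1)/r] = 49,300 × [(1+r)^14 − 1] / r = $1,021,622.57

$1,021,622.57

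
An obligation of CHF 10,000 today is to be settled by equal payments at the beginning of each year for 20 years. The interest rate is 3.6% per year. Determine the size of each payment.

CHF 685.32

Level annuity due; solve PV = PMT × [(1 − (1+r)^−n)/r] × (1+r) for PMT.
Periodic rate r = 0.036 per year.
With n = 20: PMT = 10,000 / ([(1 − (1+r)^−n)/r] × (1+r)) = CHF 685.32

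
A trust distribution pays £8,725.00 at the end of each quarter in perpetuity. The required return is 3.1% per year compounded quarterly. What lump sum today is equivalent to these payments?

Periodic rate r = 0.031/4 per quarter.
Level perpetuity: PV = PMT / r = 8,725 / (0.031/4) = £1,125,806.45.

£1,125,806.45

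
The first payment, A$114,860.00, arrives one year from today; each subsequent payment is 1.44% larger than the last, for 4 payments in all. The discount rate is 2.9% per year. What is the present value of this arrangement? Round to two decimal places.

Periodic rate r = 0.029 per year.
Growing ordinary annuity: PV = PMT₁ × [1 − ((1+g)/(1+r))^n] / (r − g) = 114,860 × [1 − ((1+0.0144)/(1+r))^4] / (r − 0.0144) = A$437,078.71.

A$437,078.71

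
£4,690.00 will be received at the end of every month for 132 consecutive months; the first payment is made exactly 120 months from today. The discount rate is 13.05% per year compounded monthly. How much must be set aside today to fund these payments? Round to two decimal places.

£90,499.64

Ordinary annuity of 132 payments, first payment at period 120.
Periodic rate r = 0.1305/12 per month; n is counted in months.
The ordinary-annuity PV formula values the stream one period before the first payment (period 119); discount that back 119 periods:
PV₀ = 4,690 × [1 − (1+r)^−132] / r × (1+r)^−119 = £90,499.64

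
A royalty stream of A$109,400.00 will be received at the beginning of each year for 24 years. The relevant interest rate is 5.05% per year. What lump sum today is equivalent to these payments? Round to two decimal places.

This is an annuity due: 24 payments of A$109,400.00 at the beginning of each year.
Periodic rate r = 0.0505 per year.
PV = PMT × [(1 − (1+r)^−n)/r] × (1+r) = 109,400 × [1 − (1+r)^−24] / r × (1+r) = A$1,578,120.30

A$1,578,120.30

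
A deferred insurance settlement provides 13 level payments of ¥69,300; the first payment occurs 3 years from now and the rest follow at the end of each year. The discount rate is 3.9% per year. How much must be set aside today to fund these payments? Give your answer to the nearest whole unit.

Ordinary annuity of 13 payments, first payment at period 3.
Periodic rate r = 0.039 per year.
The ordinary-annuity PV formula values the stream one period before the first payment (period 2); discount that back 2 periods:
PV₀ = 69,300 × [1 − (1+r)^−13] / r × (1+r)^−2 = ¥645,026

¥645,026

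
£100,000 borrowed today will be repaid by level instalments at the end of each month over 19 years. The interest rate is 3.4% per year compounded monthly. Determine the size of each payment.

£596.01

Level ordinary annuity; solve PV = PMT × [(1 − (1+r)^−n)/r] for PMT.
Periodic rate r = 0.034/12 per month; n is counted in months.
With n = 228: PMT = 100,000 / ([(1 − (1+r)^−n)/r]) = £596.01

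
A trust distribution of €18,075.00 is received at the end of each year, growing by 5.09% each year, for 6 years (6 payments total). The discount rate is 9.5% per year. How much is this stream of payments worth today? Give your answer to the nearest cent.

Periodic rate r = 0.095 per year.
Growing ordinary annuity: PV = PMT₁ × [1 − ((1+g)/(1+r))^n] / (r − g) = 18,075 × [1 − ((1+0.0509)/(1+r))^6] / (r − 0.0509) = €89,588.71.

€89,588.71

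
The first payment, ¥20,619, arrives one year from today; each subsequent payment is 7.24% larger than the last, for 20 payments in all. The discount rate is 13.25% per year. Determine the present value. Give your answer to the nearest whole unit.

¥227,795

Periodic rate r = 0.1325 per year.
Growing ordinary annuity: PV = PMT₁ × [1 − ((1+g)/(1+r))^n] / (r − g) = 20,619 × [1 − ((1+0.0724)/(1+r))^20] / (r − 0.0724) = ¥227,795.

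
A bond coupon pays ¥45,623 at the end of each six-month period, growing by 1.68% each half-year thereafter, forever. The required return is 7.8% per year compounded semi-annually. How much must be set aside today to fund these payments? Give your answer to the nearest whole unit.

Periodic rate r = 0.078/2 per half-year.
Growing perpetuity (Gordon): PV = PMT₁ / (r − g) = 45,623 / (r − 0.0168) = ¥2,055,090.

¥2,055,090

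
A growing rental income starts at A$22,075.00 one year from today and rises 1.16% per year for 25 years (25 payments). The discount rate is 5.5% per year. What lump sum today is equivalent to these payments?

A$330,681.53

Periodic rate r = 0.055 per year.
Growing ordinary annuity: PV = PMT₁ × [1 − ((1+g)/(1+r))^n] / (r − g) = 22,075 × [1 − ((1+0.0116)/(1+r))^25] / (r − 0.0116) = A$330,681.53.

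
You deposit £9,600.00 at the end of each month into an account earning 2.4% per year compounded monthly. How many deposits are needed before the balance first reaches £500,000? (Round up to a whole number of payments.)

50 payments

Periodic rate r = 0.024/12 per month; n is counted in months.
Ordinary annuity FV: 500,000 = 9,600 × [((1+r)^n − 1)/r].
(1+r)^n = 1 + 500,000 × r / 9,600, so n = ln(1 + 500,000·r/9,600) / ln(1+r) = 49.59.
Round up to a whole number of payments: n = 50.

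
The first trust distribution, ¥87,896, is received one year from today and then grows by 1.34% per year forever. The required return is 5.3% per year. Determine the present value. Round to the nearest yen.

Periodic rate r = 0.053 per year.
Growing perpetuity (Gordon): PV = PMT₁ / (r − g) = 87,896 / (r − 0.0134) = ¥2,219,596.

¥2,219,596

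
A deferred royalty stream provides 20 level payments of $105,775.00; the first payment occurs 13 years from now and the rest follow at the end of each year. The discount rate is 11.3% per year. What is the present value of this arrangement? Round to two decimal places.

$228,596.46

Ordinary annuity of 20 payments, first payment at period 13.
Periodic rate r = 0.113 per year.
The ordinary-annuity PV formula values the stream one period before the first payment (period 12); discount that back 12 periods:
PV₀ = 105,775 × [1 − (1+r)^−20] / r × (1+r)^−12 = $228,596.46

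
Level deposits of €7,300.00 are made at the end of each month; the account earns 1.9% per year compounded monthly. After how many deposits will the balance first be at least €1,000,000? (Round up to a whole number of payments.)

Periodic rate r = 0.019/12 per month; n is counted in months.
Ordinary annuity FV: 1,000,000 = 7,300 × [((1+r)^n − 1)/r].
(1+r)^n = 1 + 1,000,000 × r / 7,300, so n = ln(1 + 1,000,000·r/7,300) / ln(1+r) = 124.08.
Round up to a whole number of payments: n = 125.

125 payments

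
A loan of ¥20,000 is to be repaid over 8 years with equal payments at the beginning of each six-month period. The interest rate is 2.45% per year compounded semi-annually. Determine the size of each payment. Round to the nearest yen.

¥1,367

Level annuity due; solve PV = PMT × [(1 − (1+r)^−n)/r] × (1+r) for PMT.
Periodic rate r = 0.0245/2 per half-year; n is counted in half-years.
With n = 16: PMT = 20,000 / ([(1 − (1+r)^−n)/r] × (1+r)) = ¥1,367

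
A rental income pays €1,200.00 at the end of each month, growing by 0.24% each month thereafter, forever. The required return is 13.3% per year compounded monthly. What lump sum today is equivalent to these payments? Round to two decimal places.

€138,195.78

Periodic rate r = 0.133/12 per month.
Growing perpetuity (Gordon): PV = PMT₁ / (r − g) = 1,200 / (r − 0.0024) = €138,195.78.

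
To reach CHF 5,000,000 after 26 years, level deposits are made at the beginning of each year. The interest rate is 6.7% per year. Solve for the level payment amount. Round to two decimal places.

CHF 71,379.51

Level annuity due; solve FV = PMT × [((1+r)^n − 1)/r] × (1+r) for PMT.
Periodic rate r = 0.067 per year.
With n = 26: PMT = 5,000,000 / ([((1+r)^n − 1)/r] × (1+r)) = CHF 71,379.51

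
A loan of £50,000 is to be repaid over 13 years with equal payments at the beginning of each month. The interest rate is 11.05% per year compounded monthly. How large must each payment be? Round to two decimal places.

£599.75

Level annuity due; solve PV = PMT × [(1 − (1+r)^−n)/r] × (1+r) for PMT.
Periodic rate r = 0.1105/12 per month; n is counted in months.
With n = 156: PMT = 50,000 / ([(1 − (1+r)^−n)/r] × (1+r)) = £599.75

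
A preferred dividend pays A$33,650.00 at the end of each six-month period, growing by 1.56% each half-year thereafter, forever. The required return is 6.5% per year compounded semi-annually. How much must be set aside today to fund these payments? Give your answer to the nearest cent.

A$1,991,124.26

Periodic rate r = 0.065/2 per half-year.
Growing perpetuity (Gordon): PV = PMT₁ / (r − g) = 33,650 / (r − 0.0156) = A$1,991,124.26.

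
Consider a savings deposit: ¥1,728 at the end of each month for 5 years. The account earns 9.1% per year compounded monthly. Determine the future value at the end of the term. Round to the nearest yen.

This is an ordinary annuity: 60 deposits of ¥1,728 at the end of each month.
Periodic rate r = 0.091/12 per month; n is counted in months.
FV = PMT × [((1+r)^n − 1)/r] = 1,728 × [(1+r)^60 − 1] / r = ¥130,676

¥130,676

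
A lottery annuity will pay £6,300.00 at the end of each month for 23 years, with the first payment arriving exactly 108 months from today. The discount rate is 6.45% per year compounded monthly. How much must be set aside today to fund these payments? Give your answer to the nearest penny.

Ordinary annuity of 276 payments, first payment at period 108.
Periodic rate r = 0.0645/12 per month; n is counted in months.
The ordinary-annuity PV formula values the stream one period before the first payment (period 107); discount that back 107 periods:
PV₀ = 6,300 × [1 − (1+r)^−276] / r × (1+r)^−107 = £510,056.04

£510,056.04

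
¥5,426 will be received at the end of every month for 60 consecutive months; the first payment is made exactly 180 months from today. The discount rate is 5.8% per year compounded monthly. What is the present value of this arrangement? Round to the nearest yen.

¥118,972

Ordinary annuity of 60 payments, first payment at period 180.
Periodic rate r = 0.058/12 per month; n is counted in months.
The ordinary-annuity PV formula values the stream one period before the first payment (period 179); discount that back 179 periods:
PV₀ = 5,426 × [1 − (1+r)^−60] / r × (1+r)^−179 = ¥118,972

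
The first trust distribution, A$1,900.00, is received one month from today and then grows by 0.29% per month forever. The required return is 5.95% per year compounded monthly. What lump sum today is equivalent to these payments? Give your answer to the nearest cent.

A$923,076.92

Periodic rate r = 0.0595/12 per month.
Growing perpetuity (Gordon): PV = PMT₁ / (r − g) = 1,900 / (r − 0.0029) = A$923,076.92.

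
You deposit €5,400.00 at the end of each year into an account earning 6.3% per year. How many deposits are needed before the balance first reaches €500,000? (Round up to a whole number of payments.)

Periodic rate r = 0.063 per year.
Ordinary annuity FV: 500,000 = 5,400 × [((1+r)^n − 1)/r].
(1+r)^n = 1 + 500,000 × r / 5,400, so n = ln(1 + 500,000·r/5,400) / ln(1+r) = 31.46.
Round up to a whole number of payments: n = 32.

32 payments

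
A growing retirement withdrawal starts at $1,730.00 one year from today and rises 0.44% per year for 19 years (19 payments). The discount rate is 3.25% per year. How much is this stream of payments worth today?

Periodic rate r = 0.0325 per year.
Growing ordinary annuity: PV = PMT₁ × [1 − ((1+g)/(1+r))^n] / (r − g) = 1,730 × [1 − ((1+0.0044)/(1+r))^19] / (r − 0.0044) = $25,119.32.

$25,119.32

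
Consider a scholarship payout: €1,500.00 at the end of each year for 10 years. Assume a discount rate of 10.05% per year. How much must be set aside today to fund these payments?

This is an ordinary annuity: 10 payments of €1,500.00 at the end of each year.
Periodic rate r = 0.1005 per year.
PV = PMT × [(1 − (1+r)^−n)/r] = 1,500 × [1 − (1+r)^−10] / r = €9,197.09

€9,197.09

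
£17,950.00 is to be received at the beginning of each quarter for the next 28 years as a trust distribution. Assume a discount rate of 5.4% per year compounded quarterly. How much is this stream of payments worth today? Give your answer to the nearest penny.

£1,047,460.21

This is an annuity due: 112 payments of £17,950.00 at the beginning of each quarter.
Periodic rate r = 0.054/4 per quarter; n is counted in quarters.
PV = PMT × [(1 − (1+r)^−n)/r] × (1+r) = 17,950 × [1 − (1+r)^−112] / r × (1+r) = £1,047,460.21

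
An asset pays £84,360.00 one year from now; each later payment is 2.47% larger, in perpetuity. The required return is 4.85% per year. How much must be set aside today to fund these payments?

£3,544,537.82

Periodic rate r = 0.0485 per year.
Growing perpetuity (Gordon): PV = PMT₁ / (r − g) = 84,360 / (r − 0.0247) = £3,544,537.82.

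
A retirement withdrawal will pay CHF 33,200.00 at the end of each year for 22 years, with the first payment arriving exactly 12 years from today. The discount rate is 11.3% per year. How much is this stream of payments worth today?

CHF 81,907.97

Ordinary annuity of 22 payments, first payment at period 12.
Periodic rate r = 0.113 per year.
The ordinary-annuity PV formula values the stream one period before the first payment (period 11); discount that back 11 periods:
PV₀ = 33,200 × [1 − (1+r)^−22] / r × (1+r)^−11 = CHF 81,907.97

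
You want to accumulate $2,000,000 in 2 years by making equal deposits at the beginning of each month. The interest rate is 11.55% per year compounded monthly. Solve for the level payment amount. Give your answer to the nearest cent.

Level annuity due; solve FV = PMT × [((1+r)^n − 1)/r] × (1+r) for PMT.
Periodic rate r = 0.1155/12 per month; n is counted in months.
With n = 24: PMT = 2,000,000 / ([((1+r)^n − 1)/r] × (1+r)) = $73,767.19

$73,767.19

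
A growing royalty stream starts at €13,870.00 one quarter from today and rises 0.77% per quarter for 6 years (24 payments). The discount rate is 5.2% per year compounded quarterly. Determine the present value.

Periodic rate r = 0.052/4 per quarter; n is counted in quarters.
Growing ordinary annuity: PV = PMT₁ × [1 − ((1+g)/(1+r))^n] / (r − g) = 13,870 × [1 − ((1+0.0077)/(1+r))^24] / (r − 0.0077) = €309,574.65.

€309,574.65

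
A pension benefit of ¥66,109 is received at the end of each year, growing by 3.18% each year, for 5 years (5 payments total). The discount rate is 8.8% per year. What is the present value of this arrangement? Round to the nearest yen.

¥274,003

Periodic rate r = 0.088 per year.
Growing ordinary annuity: PV = PMT₁ × [1 − ((1+g)/(1+r))^n] / (r − g) = 66,109 × [1 − ((1+0.0318)/(1+r))^5] / (r − 0.0318) = ¥274,003.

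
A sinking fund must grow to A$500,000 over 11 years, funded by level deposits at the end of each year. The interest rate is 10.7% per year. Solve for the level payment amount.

A$25,979.55

Level ordinary annuity; solve FV = PMT × [((1+r)^n − 1)/r] for PMT.
Periodic rate r = 0.107 per year.
With n = 11: PMT = 500,000 / ([((1+r)^n − 1)/r]) = A$25,979.55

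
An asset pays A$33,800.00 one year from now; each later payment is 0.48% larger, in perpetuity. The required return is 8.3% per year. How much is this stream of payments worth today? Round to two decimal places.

A$432,225.06

Periodic rate r = 0.083 per year.
Growing perpetuity (Gordon): PV = PMT₁ / (r − g) = 33,800 / (r − 0.0048) = A$432,225.06.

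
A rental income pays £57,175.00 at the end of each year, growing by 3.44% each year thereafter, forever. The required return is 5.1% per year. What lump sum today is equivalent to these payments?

£3,444,277.11

Periodic rate r = 0.051 per year.
Growing perpetuity (Gordon): PV = PMT₁ / (r − g) = 57,175 / (r − 0.0344) = £3,444,277.11.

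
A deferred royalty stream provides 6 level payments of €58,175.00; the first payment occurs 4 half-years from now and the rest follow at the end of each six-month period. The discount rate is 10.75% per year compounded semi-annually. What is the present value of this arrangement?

€249,360.64

Ordinary annuity of 6 payments, first payment at period 4.
Periodic rate r = 0.1075/2 per half-year; n is counted in half-years.
The ordinary-annuity PV formula values the stream one period before the first payment (period 3); discount that back 3 periods:
PV₀ = 58,175 × [1 − (1+r)^−6] / r × (1+r)^−3 = €249,360.64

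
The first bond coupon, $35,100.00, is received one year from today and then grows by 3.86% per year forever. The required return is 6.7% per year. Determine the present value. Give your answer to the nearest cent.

Periodic rate r = 0.067 per year.
Growing perpetuity (Gordon): PV = PMT₁ / (r − g) = 35,100 / (r − 0.0386) = $1,235,915.49.

$1,235,915.49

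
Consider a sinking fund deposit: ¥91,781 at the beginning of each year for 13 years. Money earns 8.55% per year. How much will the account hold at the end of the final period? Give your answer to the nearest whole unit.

This is an annuity due: 13 deposits of ¥91,781 at the beginning of each year.
Periodic rate r = 0.0855 per year.
FV = PMT × [((1+r)^n − 1)/r] × (1+r) = 91,781 × [(1+r)^13 − 1] / r × (1+r) = ¥2,220,112

¥2,220,112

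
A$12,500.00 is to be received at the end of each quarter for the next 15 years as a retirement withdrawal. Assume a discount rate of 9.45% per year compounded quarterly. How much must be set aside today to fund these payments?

This is an ordinary annuity: 60 payments of A$12,500.00 at the end of each quarter.
Periodic rate r = 0.0945/4 per quarter; n is counted in quarters.
PV = PMT × [(1 − (1+r)^−n)/r] = 12,500 × [1 − (1+r)^−60] / r = A$398,758.30

A$398,758.30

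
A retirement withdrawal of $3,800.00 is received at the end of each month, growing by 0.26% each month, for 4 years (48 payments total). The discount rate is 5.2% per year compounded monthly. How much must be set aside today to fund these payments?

$174,438.42

Periodic rate r = 0.052/12 per month; n is counted in months.
Growing ordinary annuity: PV = PMT₁ × [1 − ((1+g)/(1+r))^n] / (r − g) = 3,800 × [1 − ((1+0.0026)/(1+r))^48] / (r − 0.0026) = $174,438.42.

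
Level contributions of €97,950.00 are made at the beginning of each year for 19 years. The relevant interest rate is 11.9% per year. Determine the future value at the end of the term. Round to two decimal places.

€6,878,305.11

This is an annuity due: 19 deposits of €97,950.00 at the beginning of each year.
Periodic rate r = 0.119 per year.
FV = PMT × [((1+r)^n − 1)/r] × (1+r) = 97,950 × [(1+r)^19 − 1] / r × (1+r) = €6,878,305.11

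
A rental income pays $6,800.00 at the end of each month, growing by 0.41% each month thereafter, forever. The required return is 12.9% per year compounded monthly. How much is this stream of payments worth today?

$1,022,556.39

Periodic rate r = 0.129/12 per month.
Growing perpetuity (Gordon): PV = PMT₁ / (r − g) = 6,800 / (r − 0.0041) = $1,022,556.39.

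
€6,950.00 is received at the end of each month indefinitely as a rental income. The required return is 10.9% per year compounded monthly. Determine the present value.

Periodic rate r = 0.109/12 per month.
Level perpetuity: PV = PMT / r = 6,950 / (0.109/12) = €765,137.61.

€765,137.61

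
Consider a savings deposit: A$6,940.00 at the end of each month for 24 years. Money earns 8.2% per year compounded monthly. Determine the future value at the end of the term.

This is an ordinary annuity: 288 deposits of A$6,940.00 at the end of each month.
Periodic rate r = 0.082/12 per month; n is counted in months.
FV = PMT × [((1+r)^n − 1)/r] = 6,940 × [(1+r)^288 − 1] / r = A$6,203,962.11

A$6,203,962.11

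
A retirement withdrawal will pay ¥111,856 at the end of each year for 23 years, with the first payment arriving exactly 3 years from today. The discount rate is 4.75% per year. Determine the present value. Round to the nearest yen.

¥1,408,038

Ordinary annuity of 23 payments, first payment at period 3.
Periodic rate r = 0.0475 per year.
The ordinary-annuity PV formula values the stream one period before the first payment (period 2); discount that back 2 periods:
PV₀ = 111,856 × [1 − (1+r)^−23] / r × (1+r)^−2 = ¥1,408,038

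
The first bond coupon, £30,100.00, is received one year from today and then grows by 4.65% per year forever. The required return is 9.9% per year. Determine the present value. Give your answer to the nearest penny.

Periodic rate r = 0.099 per year.
Growing perpetuity (Gordon): PV = PMT₁ / (r − g) = 30,100 / (r − 0.0465) = £573,333.33.

£573,333.33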